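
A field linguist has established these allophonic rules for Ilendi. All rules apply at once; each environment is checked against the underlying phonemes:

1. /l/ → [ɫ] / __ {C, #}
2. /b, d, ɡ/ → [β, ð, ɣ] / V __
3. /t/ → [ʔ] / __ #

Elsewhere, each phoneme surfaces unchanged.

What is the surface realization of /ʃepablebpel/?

[ʃepaβleβpeɫ]

/ʃ/ stays [ʃ].
/e/ (between /ʃ/ and /p/): no rule targets it → [e].
/p/ (between /e/ and /a/): no rule targets it → [p].
/a/ — not in any rule's target class → [a].
/b/ (between /a/ and /l/) occurs immediately after a vowel → [β] by rule 2.
/l/ (between /b/ and /e/) is in the target of rule 1 but the environment (word-finally or immediately before a consonant) is not met → [l].
/e/ — not in any rule's target class → [e].
/b/ (between /e/ and /p/): immediately after a vowel, so rule 2 applies → [β].
/p/ (between /b/ and /e/): no rule targets it → [p].
/e/ (between /p/ and /l/): no rule targets it → [e].
/l/ meets the environment for rule 1 (word-finally or immediately before a consonant) → [ɫ].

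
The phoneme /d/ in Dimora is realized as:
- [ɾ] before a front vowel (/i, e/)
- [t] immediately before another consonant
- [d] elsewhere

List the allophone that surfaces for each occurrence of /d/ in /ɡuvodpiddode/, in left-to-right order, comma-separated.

Occurrence 1 (position 5): immediately before another consonant → [t].
Occurrence 2 (position 8): immediately before another consonant → [t].
Occurrence 3 (position 9): no conditioning environment matches → elsewhere allophone [d].
Occurrence 4 (position 11): before a front vowel (/i, e/) → [ɾ].

[t], [t], [d], [ɾ]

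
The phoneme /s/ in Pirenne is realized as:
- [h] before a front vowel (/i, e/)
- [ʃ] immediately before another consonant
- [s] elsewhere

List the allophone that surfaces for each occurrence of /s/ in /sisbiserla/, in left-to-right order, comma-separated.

[h], [ʃ], [h]

Occurrence 1 (position 1): before a front vowel (/i, e/) → [h].
Occurrence 2 (position 3): immediately before another consonant → [ʃ].
Occurrence 3 (position 6): before a front vowel (/i, e/) → [h].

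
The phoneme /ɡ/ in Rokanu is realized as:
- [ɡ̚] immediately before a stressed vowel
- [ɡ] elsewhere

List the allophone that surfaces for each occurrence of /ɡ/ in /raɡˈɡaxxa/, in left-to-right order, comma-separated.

Occurrence 1 (position 3): no conditioning environment matches → elsewhere allophone [ɡ].
Occurrence 2 (position 4): immediately before a stressed vowel → [ɡ̚].

[ɡ], [ɡ̚]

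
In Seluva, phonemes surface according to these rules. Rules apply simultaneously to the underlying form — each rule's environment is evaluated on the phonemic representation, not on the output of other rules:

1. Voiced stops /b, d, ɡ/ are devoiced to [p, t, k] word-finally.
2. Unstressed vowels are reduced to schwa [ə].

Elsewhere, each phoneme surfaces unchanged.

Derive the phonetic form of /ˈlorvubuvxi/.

/l/ stays [l].
/o/ (between /l/ and /r/) fails the environment for rule 2, so it stays [o].
/r/ (between /o/ and /v/): no rule targets it → [r].
/v/ — not in any rule's target class → [v].
/u/ (between /v/ and /b/) occurs in an unstressed syllable → [ə] by rule 2.
/b/ — between /u/ and /u/; rule 1 does not apply here → [b].
/u/ — between /b/ and /v/, in an unstressed syllable — surfaces as [ə] (rule 2).
/v/ — not in any rule's target class → [v].
/x/ stays [x].
/i/ — word-final, in an unstressed syllable — surfaces as [ə] (rule 2).

[ˈlorvəbəvxə]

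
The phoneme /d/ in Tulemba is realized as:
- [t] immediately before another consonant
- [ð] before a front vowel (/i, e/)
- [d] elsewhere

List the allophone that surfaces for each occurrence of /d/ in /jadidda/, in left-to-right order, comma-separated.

Occurrence 1 (position 3): before a front vowel (/i, e/) → [ð].
Occurrence 2 (position 5): immediately before another consonant → [t].
Occurrence 3 (position 6): no conditioning environment matches → elsewhere allophone [d].

[ð], [t], [d]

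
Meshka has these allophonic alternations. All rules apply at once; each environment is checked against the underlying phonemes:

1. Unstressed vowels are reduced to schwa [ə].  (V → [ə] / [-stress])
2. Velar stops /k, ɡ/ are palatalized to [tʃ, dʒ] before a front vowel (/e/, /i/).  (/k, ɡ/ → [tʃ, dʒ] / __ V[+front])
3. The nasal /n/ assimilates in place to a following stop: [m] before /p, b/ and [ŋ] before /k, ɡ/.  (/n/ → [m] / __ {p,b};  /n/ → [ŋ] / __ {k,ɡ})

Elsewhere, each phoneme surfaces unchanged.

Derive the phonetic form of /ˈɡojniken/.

[ˈɡojnətʃən]

/ɡ/ (word-initial) is in the target of rule 2 but the environment (before a front vowel) is not met → [ɡ].
/o/ (between /ɡ/ and /j/): rule 1 targets it, but not in an unstressed syllable → unchanged [o].
/j/ (between /o/ and /n/): no rule targets it → [j].
/n/ — between /j/ and /i/; rule 3 does not apply here → [n].
/i/ (between /n/ and /k/) occurs in an unstressed syllable → [ə] by rule 1.
/k/ (between /i/ and /e/) occurs before a front vowel → [tʃ] by rule 2.
/e/ meets the environment for rule 1 (in an unstressed syllable) → [ə].
/n/ (word-final): rule 3 targets it, but not before a labial or velar stop → unchanged [n].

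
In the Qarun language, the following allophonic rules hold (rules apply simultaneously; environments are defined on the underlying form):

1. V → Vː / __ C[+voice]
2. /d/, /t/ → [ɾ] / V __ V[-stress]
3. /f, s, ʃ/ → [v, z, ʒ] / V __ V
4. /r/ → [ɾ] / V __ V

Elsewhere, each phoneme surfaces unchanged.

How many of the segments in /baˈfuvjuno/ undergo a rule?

3

Segments that undergo a rule: /f/ → [v] (rule 3); /u/ → [uː] (rule 1); /u/ → [uː] (rule 1).
All other segments surface unchanged.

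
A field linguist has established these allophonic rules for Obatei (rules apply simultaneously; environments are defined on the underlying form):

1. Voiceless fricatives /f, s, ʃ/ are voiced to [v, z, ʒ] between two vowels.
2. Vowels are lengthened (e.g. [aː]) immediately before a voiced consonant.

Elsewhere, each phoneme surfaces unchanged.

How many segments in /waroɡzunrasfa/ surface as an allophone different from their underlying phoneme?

Segments that undergo a rule: /a/ → [aː] (rule 2); /o/ → [oː] (rule 2); /u/ → [uː] (rule 2).
All other segments surface unchanged.

3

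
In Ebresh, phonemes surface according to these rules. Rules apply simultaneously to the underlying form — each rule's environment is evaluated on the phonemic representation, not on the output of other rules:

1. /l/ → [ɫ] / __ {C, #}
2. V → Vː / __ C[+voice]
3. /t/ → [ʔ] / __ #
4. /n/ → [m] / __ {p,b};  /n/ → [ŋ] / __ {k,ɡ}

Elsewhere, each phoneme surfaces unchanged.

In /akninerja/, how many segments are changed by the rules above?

Segments that undergo a rule: /i/ → [iː] (rule 2); /e/ → [eː] (rule 2).
All other segments surface unchanged.

2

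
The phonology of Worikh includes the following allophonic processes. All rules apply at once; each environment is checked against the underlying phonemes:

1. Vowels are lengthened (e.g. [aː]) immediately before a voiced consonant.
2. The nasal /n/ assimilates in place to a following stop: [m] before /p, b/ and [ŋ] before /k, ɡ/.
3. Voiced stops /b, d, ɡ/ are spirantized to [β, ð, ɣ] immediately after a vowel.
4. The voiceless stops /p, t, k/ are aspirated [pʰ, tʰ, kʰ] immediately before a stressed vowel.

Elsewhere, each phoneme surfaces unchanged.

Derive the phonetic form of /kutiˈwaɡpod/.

/k/ (word-initial) is in the target of rule 4 but the environment (immediately before a stressed vowel) is not met → [k].
/u/ (between /k/ and /t/) is in the target of rule 1 but the environment (before a voiced consonant) is not met → [u].
/t/ — between /u/ and /i/; rule 4 does not apply here → [t].
Rule 1 applies to /i/ (between /t/ and /w/: before a voiced consonant) → [iː].
/w/ — not in any rule's target class → [w].
Rule 1 applies to /a/ (between /w/ and /ɡ/: before a voiced consonant) → [aː].
/ɡ/ (between /a/ and /p/) occurs immediately after a vowel → [ɣ] by rule 3.
/p/ (between /ɡ/ and /o/): rule 4 targets it, but not immediately before a stressed vowel → unchanged [p].
Rule 1 applies to /o/ (between /p/ and /d/: before a voiced consonant) → [oː].
/d/ (word-final): immediately after a vowel, so rule 3 applies → [ð].

[kutiːˈwaːɣpoːð]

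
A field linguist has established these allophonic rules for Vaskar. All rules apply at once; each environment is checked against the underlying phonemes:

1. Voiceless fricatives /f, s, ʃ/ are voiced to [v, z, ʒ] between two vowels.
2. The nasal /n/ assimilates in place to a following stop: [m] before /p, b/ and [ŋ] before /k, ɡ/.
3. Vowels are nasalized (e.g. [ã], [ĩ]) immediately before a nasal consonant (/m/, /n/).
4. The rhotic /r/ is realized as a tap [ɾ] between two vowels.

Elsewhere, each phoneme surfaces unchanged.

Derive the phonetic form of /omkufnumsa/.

/o/ — word-initial, before a nasal consonant — surfaces as [õ] (rule 3).
/m/ — not in any rule's target class → [m].
/k/ stays [k].
/u/ (between /k/ and /f/) is in the target of rule 3 but the environment (before a nasal consonant) is not met → [u].
/f/ (between /u/ and /n/) is in the target of rule 1 but the environment (between two vowels) is not met → [f].
/n/ — between /f/ and /u/; rule 2 does not apply here → [n].
/u/ meets the environment for rule 3 (before a nasal consonant) → [ũ].
/m/ stays [m].
/s/ (between /m/ and /a/) is in the target of rule 1 but the environment (between two vowels) is not met → [s].
/a/ (word-final) is in the target of rule 3 but the environment (before a nasal consonant) is not met → [a].

[õmkufnũmsa]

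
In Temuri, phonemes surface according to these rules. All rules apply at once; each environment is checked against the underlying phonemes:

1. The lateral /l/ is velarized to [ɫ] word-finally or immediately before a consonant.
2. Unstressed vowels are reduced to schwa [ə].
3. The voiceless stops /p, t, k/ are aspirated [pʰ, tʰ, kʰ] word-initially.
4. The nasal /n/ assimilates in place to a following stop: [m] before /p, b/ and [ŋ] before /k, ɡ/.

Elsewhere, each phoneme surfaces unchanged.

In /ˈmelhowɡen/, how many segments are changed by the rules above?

Segments that undergo a rule: /l/ → [ɫ] (rule 1); /o/ → [ə] (rule 2); /e/ → [ə] (rule 2).
All other segments surface unchanged.

3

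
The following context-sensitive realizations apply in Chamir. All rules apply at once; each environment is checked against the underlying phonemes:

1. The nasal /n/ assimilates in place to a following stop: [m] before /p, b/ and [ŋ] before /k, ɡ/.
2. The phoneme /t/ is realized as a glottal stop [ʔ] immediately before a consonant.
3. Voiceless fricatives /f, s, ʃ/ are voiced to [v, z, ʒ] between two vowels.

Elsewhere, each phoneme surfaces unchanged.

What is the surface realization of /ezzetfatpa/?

[ezzeʔfaʔpa]

/e/ — not in any rule's target class → [e].
/z/ stays [z].
/z/ (between /z/ and /e/) is unaffected → [z].
/e/ stays [e].
/t/ meets the environment for rule 2 (immediately before a consonant) → [ʔ].
/f/ (between /t/ and /a/): rule 3 targets it, but not between two vowels → unchanged [f].
/a/ (between /f/ and /t/): no rule targets it → [a].
/t/ — between /a/ and /p/, immediately before a consonant — surfaces as [ʔ] (rule 2).
/p/ (between /t/ and /a/) is unaffected → [p].
/a/ (word-final): no rule targets it → [a].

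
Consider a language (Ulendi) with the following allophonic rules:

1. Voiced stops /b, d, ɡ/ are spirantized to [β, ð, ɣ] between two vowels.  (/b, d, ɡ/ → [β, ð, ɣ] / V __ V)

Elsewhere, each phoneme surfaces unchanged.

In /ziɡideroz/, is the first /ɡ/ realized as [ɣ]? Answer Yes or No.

/ɡ/ — between /i/ and /i/, between two vowels — surfaces as [ɣ] (rule 1).
The actual realization is [ɣ], which matches [ɣ].

Yes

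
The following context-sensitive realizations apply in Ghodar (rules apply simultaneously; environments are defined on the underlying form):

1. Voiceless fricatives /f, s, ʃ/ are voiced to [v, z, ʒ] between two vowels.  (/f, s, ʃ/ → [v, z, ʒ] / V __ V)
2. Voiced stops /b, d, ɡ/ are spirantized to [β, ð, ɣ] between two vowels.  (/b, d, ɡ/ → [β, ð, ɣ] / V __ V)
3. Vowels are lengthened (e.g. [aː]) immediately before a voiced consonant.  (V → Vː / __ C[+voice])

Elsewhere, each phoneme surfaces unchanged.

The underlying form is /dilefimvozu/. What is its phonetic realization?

[diːleviːmvoːzu]

/d/ — word-initial; rule 2 does not apply here → [d].
/i/ (between /d/ and /l/) occurs before a voiced consonant → [iː] by rule 3.
/l/ (between /i/ and /e/): no rule targets it → [l].
/e/ (between /l/ and /f/): rule 3 targets it, but not before a voiced consonant → unchanged [e].
Rule 1 applies to /f/ (between /e/ and /i/: between two vowels) → [v].
/i/ — between /f/ and /m/, before a voiced consonant — surfaces as [iː] (rule 3).
/m/ (between /i/ and /v/): no rule targets it → [m].
/v/ (between /m/ and /o/): no rule targets it → [v].
/o/ meets the environment for rule 3 (before a voiced consonant) → [oː].
/z/ (between /o/ and /u/) is unaffected → [z].
/u/ (word-final) fails the environment for rule 3, so it stays [u].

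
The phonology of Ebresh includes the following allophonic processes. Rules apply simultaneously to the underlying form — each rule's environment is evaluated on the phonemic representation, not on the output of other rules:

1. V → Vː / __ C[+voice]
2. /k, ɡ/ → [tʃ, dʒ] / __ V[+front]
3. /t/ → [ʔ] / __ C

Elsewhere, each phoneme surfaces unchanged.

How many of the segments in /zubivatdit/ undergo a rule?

3

Segments that undergo a rule: /u/ → [uː] (rule 1); /i/ → [iː] (rule 1); /t/ → [ʔ] (rule 3).
All other segments surface unchanged.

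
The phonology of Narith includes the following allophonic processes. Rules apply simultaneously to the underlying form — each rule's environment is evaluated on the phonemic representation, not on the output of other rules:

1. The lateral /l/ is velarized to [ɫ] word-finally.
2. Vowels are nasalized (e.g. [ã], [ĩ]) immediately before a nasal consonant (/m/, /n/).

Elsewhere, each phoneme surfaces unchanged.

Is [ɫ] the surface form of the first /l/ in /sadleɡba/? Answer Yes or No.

/l/ (between /d/ and /e/): rule 1 targets it, but not word-finally → unchanged [l].
The actual realization is [l], not [ɫ].

No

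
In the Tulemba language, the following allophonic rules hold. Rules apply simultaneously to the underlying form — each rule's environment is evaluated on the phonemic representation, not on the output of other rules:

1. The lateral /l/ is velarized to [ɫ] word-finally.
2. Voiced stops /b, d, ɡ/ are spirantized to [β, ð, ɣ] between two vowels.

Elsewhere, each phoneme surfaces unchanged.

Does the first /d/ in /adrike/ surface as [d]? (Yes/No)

Yes

/d/ — between /a/ and /r/; rule 2 does not apply here → [d].
The actual realization is [d], which matches [d].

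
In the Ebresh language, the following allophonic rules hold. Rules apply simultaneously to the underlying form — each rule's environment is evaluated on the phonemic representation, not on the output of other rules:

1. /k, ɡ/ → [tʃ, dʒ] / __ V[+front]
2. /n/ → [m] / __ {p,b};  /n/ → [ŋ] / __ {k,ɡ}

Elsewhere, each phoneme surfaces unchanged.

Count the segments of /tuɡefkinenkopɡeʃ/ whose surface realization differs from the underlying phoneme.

4

Segments that undergo a rule: /ɡ/ → [dʒ] (rule 1); /k/ → [tʃ] (rule 1); /n/ → [ŋ] (rule 2); /ɡ/ → [dʒ] (rule 1).
All other segments surface unchanged.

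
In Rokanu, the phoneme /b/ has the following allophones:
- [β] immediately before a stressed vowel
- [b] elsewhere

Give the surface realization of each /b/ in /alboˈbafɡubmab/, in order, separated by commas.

[b], [β], [b], [b]

Occurrence 1 (position 3): no conditioning environment matches → elsewhere allophone [b].
Occurrence 2 (position 5): immediately before a stressed vowel → [β].
Occurrence 3 (position 10): no conditioning environment matches → elsewhere allophone [b].
Occurrence 4 (position 13): no conditioning environment matches → elsewhere allophone [b].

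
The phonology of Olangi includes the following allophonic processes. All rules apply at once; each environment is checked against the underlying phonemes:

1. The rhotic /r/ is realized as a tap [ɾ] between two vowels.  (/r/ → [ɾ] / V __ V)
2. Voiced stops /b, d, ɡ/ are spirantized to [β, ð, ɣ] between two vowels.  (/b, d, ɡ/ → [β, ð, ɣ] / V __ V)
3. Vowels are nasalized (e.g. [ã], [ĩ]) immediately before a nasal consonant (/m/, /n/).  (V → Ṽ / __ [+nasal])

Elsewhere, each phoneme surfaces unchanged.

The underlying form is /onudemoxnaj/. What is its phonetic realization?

/o/ — word-initial, before a nasal consonant — surfaces as [õ] (rule 3).
/n/ stays [n].
/u/ (between /n/ and /d/) is in the target of rule 3 but the environment (before a nasal consonant) is not met → [u].
Rule 2 applies to /d/ (between /u/ and /e/: between two vowels) → [ð].
/e/ (between /d/ and /m/) occurs before a nasal consonant → [ẽ] by rule 3.
/m/ (between /e/ and /o/) is unaffected → [m].
/o/ (between /m/ and /x/) is in the target of rule 3 but the environment (before a nasal consonant) is not met → [o].
/x/ (between /o/ and /n/): no rule targets it → [x].
/n/ (between /x/ and /a/): no rule targets it → [n].
/a/ (between /n/ and /j/): rule 3 targets it, but not before a nasal consonant → unchanged [a].
/j/ — not in any rule's target class → [j].

[õnuðẽmoxnaj]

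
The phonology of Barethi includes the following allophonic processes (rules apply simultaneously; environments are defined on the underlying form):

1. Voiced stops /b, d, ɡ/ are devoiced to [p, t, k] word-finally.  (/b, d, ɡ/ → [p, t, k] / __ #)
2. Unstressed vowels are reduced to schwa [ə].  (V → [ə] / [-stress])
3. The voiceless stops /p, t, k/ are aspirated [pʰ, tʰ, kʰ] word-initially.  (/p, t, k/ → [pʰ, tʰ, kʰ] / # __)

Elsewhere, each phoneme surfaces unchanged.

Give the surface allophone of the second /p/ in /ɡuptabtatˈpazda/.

[p]

/p/ (between /t/ and /a/) is in the target of rule 3 but the environment (word-initially) is not met → [p].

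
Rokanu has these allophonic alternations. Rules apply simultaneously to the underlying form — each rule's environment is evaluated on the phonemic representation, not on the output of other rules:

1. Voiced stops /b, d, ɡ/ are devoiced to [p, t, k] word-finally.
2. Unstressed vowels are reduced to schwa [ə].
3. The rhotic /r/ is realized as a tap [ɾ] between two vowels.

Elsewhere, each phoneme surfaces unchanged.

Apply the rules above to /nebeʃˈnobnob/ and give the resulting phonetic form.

/n/ (word-initial) is unaffected → [n].
/e/ (between /n/ and /b/): in an unstressed syllable, so rule 2 applies → [ə].
/b/ (between /e/ and /e/): rule 1 targets it, but not word-finally → unchanged [b].
/e/ (between /b/ and /ʃ/): in an unstressed syllable, so rule 2 applies → [ə].
/ʃ/ (between /e/ and /n/): no rule targets it → [ʃ].
/n/ — not in any rule's target class → [n].
/o/ — between /n/ and /b/; rule 2 does not apply here → [o].
/b/ (between /o/ and /n/): rule 1 targets it, but not word-finally → unchanged [b].
/n/ stays [n].
/o/ meets the environment for rule 2 (in an unstressed syllable) → [ə].
/b/ — word-final, word-finally — surfaces as [p] (rule 1).

[nəbəʃˈnobnəp]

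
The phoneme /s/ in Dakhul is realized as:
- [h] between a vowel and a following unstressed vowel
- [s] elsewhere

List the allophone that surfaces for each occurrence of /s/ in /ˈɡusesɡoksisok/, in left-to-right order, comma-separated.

[h], [s], [s], [h]

Occurrence 1 (position 3): between a vowel and a following unstressed vowel → [h].
Occurrence 2 (position 5): no conditioning environment matches → elsewhere allophone [s].
Occurrence 3 (position 9): no conditioning environment matches → elsewhere allophone [s].
Occurrence 4 (position 11): between a vowel and a following unstressed vowel → [h].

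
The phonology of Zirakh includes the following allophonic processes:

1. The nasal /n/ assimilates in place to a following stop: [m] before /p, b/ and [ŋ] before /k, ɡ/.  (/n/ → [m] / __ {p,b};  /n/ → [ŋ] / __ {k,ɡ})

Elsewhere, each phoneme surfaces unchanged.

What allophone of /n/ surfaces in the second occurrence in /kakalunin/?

[n]

/n/ (word-final) fails the environment for rule 1, so it stays [n].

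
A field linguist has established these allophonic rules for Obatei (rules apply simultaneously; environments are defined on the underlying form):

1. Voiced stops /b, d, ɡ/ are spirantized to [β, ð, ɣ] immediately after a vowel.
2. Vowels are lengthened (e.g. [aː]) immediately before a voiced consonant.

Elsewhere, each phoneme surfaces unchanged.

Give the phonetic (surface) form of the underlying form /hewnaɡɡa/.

/h/ (word-initial): no rule targets it → [h].
Rule 2 applies to /e/ (between /h/ and /w/: before a voiced consonant) → [eː].
/w/ stays [w].
/n/ stays [n].
/a/ (between /n/ and /ɡ/): before a voiced consonant, so rule 2 applies → [aː].
Rule 1 applies to /ɡ/ (between /a/ and /ɡ/: immediately after a vowel) → [ɣ].
/ɡ/ (between /ɡ/ and /a/): rule 1 targets it, but not immediately after a vowel → unchanged [ɡ].
/a/ (word-final) fails the environment for rule 2, so it stays [a].

[heːwnaːɣɡa]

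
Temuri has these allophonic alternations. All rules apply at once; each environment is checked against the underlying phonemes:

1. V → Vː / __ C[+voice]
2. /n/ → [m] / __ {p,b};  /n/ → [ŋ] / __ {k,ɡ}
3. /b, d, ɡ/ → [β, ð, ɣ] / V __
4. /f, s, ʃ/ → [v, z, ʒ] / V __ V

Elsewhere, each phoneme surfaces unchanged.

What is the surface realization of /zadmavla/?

[zaːðmaːvla]

/a/ (between /z/ and /d/) occurs before a voiced consonant → [aː] by rule 1.
/d/ — between /a/ and /m/, immediately after a vowel — surfaces as [ð] (rule 3).
/a/ meets the environment for rule 1 (before a voiced consonant) → [aː].
/a/ (word-final) fails the environment for rule 1, so it stays [a].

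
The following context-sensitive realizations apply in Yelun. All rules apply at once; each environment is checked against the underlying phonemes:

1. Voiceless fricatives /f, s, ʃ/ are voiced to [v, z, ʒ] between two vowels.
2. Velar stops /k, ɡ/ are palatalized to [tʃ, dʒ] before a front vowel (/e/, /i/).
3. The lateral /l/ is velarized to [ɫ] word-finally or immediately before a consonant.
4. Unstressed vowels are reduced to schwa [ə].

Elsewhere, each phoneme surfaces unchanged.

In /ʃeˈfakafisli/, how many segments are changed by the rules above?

Segments that undergo a rule: /e/ → [ə] (rule 4); /f/ → [v] (rule 1); /a/ → [ə] (rule 4); /f/ → [v] (rule 1); /i/ → [ə] (rule 4); /i/ → [ə] (rule 4).
All other segments surface unchanged.

6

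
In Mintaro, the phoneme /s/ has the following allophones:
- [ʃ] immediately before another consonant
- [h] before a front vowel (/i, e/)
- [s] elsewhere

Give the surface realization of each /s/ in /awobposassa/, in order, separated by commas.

Occurrence 1 (position 7): no conditioning environment matches → elsewhere allophone [s].
Occurrence 2 (position 9): immediately before another consonant → [ʃ].
Occurrence 3 (position 10): no conditioning environment matches → elsewhere allophone [s].

[s], [ʃ], [s]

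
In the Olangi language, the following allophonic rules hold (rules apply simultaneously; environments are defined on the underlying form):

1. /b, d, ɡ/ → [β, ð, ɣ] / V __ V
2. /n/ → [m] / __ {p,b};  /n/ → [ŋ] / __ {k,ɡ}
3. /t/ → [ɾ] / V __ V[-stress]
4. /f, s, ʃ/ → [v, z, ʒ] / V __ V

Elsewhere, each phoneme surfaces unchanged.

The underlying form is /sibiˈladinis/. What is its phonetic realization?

/s/ (word-initial) is in the target of rule 4 but the environment (between two vowels) is not met → [s].
/i/ (between /s/ and /b/): no rule targets it → [i].
/b/ (between /i/ and /i/) occurs between two vowels → [β] by rule 1.
/i/ stays [i].
/l/ — not in any rule's target class → [l].
/a/ — not in any rule's target class → [a].
/d/ — between /a/ and /i/, between two vowels — surfaces as [ð] (rule 1).
/i/ (between /d/ and /n/) is unaffected → [i].
/n/ (between /i/ and /i/) is in the target of rule 2 but the environment (before a labial or velar stop) is not met → [n].
/i/ (between /n/ and /s/) is unaffected → [i].
/s/ (word-final): rule 4 targets it, but not between two vowels → unchanged [s].

[siβiˈlaðinis]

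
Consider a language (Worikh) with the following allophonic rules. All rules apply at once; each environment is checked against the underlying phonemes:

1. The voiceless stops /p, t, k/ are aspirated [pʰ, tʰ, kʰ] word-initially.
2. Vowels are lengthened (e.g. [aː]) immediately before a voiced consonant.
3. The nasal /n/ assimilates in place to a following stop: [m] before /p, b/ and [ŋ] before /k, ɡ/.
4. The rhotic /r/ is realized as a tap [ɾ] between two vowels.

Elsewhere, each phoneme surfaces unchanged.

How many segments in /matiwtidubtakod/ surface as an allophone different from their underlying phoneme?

4

Segments that undergo a rule: /i/ → [iː] (rule 2); /i/ → [iː] (rule 2); /u/ → [uː] (rule 2); /o/ → [oː] (rule 2).
All other segments surface unchanged.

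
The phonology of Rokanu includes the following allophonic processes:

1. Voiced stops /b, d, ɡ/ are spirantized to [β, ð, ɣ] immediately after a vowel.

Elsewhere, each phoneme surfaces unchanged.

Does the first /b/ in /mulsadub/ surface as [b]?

Rule 1 applies to /b/ (word-final: immediately after a vowel) → [β].
The actual realization is [β], not [b].

No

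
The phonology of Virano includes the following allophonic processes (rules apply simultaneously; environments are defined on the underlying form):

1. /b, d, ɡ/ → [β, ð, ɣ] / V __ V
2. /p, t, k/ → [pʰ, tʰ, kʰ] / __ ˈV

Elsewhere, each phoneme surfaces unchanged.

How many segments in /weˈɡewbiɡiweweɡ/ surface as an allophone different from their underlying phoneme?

Segments that undergo a rule: /ɡ/ → [ɣ] (rule 1); /ɡ/ → [ɣ] (rule 1).
All other segments surface unchanged.

2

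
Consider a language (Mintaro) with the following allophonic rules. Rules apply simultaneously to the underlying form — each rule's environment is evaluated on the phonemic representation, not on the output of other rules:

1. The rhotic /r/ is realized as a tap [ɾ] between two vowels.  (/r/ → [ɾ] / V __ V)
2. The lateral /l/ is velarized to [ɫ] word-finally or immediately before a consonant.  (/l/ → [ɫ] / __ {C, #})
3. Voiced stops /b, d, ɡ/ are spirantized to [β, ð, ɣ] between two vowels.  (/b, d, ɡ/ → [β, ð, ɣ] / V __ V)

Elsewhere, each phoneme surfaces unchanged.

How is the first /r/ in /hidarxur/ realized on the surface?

/r/ (between /a/ and /x/): rule 1 targets it, but not between two vowels → unchanged [r].

[r]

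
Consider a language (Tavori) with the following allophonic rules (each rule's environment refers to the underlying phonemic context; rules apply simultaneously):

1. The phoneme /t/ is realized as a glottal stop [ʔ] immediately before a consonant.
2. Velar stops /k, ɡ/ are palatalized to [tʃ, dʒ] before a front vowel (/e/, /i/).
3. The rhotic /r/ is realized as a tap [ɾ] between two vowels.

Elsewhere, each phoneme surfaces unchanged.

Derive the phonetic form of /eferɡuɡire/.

/r/ (between /e/ and /ɡ/) is in the target of rule 3 but the environment (between two vowels) is not met → [r].
/ɡ/ — between /r/ and /u/; rule 2 does not apply here → [ɡ].
/ɡ/ — between /u/ and /i/, before a front vowel — surfaces as [dʒ] (rule 2).
/r/ meets the environment for rule 3 (between two vowels) → [ɾ].

[eferɡudʒiɾe]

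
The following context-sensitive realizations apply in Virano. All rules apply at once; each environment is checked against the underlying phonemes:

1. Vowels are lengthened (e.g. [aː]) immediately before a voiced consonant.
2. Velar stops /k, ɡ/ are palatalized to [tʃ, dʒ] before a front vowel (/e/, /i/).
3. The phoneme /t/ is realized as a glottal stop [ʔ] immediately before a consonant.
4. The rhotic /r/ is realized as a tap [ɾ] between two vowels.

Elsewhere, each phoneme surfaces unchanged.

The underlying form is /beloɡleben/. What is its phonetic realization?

[beːloːɡleːbeːn]

/b/ stays [b].
/e/ meets the environment for rule 1 (before a voiced consonant) → [eː].
/l/ stays [l].
/o/ — between /l/ and /ɡ/, before a voiced consonant — surfaces as [oː] (rule 1).
/ɡ/ (between /o/ and /l/) is in the target of rule 2 but the environment (before a front vowel) is not met → [ɡ].
/l/ (between /ɡ/ and /e/): no rule targets it → [l].
/e/ meets the environment for rule 1 (before a voiced consonant) → [eː].
/b/ (between /e/ and /e/): no rule targets it → [b].
/e/ meets the environment for rule 1 (before a voiced consonant) → [eː].
/n/ stays [n].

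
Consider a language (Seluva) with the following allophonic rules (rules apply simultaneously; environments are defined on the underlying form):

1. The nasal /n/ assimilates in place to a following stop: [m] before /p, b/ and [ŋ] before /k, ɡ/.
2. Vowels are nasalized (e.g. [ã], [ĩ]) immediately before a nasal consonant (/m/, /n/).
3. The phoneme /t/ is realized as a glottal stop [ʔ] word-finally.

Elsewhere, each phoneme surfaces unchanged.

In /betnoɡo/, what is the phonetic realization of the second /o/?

/o/ (word-final): rule 2 targets it, but not before a nasal consonant → unchanged [o].

[o]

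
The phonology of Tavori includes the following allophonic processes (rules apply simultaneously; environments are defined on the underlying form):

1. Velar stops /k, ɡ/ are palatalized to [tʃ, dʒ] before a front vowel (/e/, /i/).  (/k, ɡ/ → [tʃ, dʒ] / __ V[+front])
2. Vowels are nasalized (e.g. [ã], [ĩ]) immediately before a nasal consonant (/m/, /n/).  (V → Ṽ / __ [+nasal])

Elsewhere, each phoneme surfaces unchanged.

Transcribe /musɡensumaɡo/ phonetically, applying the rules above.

[musdʒẽnsũmaɡo]

/m/ stays [m].
/u/ (between /m/ and /s/) is in the target of rule 2 but the environment (before a nasal consonant) is not met → [u].
/s/ stays [s].
/ɡ/ meets the environment for rule 1 (before a front vowel) → [dʒ].
/e/ meets the environment for rule 2 (before a nasal consonant) → [ẽ].
/n/ (between /e/ and /s/): no rule targets it → [n].
/s/ — not in any rule's target class → [s].
/u/ (between /s/ and /m/) occurs before a nasal consonant → [ũ] by rule 2.
/m/ — not in any rule's target class → [m].
/a/ (between /m/ and /ɡ/): rule 2 targets it, but not before a nasal consonant → unchanged [a].
/ɡ/ (between /a/ and /o/): rule 1 targets it, but not before a front vowel → unchanged [ɡ].
/o/ (word-final): rule 2 targets it, but not before a nasal consonant → unchanged [o].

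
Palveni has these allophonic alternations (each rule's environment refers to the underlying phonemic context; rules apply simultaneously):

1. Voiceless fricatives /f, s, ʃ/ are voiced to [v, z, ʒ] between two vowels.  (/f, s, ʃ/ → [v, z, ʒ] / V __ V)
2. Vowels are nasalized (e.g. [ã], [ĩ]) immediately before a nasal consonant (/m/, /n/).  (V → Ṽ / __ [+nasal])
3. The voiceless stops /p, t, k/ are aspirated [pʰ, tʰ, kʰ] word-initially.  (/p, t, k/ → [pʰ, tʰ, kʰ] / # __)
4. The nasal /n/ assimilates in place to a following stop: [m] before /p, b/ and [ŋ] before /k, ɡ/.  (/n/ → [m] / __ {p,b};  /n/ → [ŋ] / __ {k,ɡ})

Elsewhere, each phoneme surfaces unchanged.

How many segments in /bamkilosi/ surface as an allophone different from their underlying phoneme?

Segments that undergo a rule: /a/ → [ã] (rule 2); /s/ → [z] (rule 1).
All other segments surface unchanged.

2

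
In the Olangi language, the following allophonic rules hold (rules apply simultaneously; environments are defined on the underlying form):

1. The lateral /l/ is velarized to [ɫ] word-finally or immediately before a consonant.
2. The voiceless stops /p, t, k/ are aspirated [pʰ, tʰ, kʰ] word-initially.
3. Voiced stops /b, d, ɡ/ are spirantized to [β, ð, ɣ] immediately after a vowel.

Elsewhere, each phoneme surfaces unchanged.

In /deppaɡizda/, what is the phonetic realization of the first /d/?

[d]

/d/ (word-initial) is in the target of rule 3 but the environment (immediately after a vowel) is not met → [d].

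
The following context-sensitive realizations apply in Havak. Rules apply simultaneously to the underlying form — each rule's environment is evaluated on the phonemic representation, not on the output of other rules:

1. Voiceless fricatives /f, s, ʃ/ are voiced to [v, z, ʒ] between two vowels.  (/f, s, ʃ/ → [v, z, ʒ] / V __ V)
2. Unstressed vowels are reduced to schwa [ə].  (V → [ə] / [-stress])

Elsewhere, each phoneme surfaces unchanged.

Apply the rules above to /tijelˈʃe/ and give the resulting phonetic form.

/t/ — not in any rule's target class → [t].
/i/ — between /t/ and /j/, in an unstressed syllable — surfaces as [ə] (rule 2).
/j/ stays [j].
/e/ meets the environment for rule 2 (in an unstressed syllable) → [ə].
/l/ stays [l].
/ʃ/ (between /l/ and /e/): rule 1 targets it, but not between two vowels → unchanged [ʃ].
/e/ (word-final): rule 2 targets it, but not in an unstressed syllable → unchanged [e].

[təjəlˈʃe]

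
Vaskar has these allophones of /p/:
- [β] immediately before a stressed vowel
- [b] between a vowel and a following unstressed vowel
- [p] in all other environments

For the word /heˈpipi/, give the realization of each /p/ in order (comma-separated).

Occurrence 1 (position 3): immediately before a stressed vowel → [β].
Occurrence 2 (position 5): between a vowel and a following unstressed vowel → [b].

[β], [b]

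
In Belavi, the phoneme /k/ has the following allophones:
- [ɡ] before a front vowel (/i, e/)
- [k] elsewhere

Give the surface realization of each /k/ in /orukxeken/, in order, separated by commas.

Occurrence 1 (position 4): no conditioning environment matches → elsewhere allophone [k].
Occurrence 2 (position 7): before a front vowel (/i, e/) → [ɡ].

[k], [ɡ]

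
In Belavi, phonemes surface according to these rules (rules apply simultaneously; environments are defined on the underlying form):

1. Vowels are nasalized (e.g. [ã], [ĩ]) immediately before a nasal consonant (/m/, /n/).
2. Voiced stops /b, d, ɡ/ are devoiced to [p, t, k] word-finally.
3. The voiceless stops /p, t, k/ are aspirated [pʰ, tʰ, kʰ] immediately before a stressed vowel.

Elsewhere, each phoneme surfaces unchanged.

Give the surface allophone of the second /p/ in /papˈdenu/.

/p/ (between /a/ and /d/): rule 3 targets it, but not immediately before a stressed vowel → unchanged [p].

[p]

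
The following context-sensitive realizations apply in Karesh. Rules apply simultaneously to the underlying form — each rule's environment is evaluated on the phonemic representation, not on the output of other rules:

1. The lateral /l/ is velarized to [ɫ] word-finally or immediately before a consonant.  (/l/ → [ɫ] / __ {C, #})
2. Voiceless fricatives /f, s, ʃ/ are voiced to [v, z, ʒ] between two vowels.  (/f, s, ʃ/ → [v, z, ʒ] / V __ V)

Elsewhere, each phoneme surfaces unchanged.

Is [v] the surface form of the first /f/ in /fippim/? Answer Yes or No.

No

/f/ (word-initial): rule 2 targets it, but not between two vowels → unchanged [f].
The actual realization is [f], not [v].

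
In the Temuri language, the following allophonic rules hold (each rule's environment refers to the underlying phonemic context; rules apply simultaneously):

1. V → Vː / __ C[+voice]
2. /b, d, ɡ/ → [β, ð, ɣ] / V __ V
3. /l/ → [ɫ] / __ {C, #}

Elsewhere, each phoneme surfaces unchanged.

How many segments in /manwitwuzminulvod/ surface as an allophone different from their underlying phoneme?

6

Segments that undergo a rule: /a/ → [aː] (rule 1); /u/ → [uː] (rule 1); /i/ → [iː] (rule 1); /u/ → [uː] (rule 1); /l/ → [ɫ] (rule 3); /o/ → [oː] (rule 1).
All other segments surface unchanged.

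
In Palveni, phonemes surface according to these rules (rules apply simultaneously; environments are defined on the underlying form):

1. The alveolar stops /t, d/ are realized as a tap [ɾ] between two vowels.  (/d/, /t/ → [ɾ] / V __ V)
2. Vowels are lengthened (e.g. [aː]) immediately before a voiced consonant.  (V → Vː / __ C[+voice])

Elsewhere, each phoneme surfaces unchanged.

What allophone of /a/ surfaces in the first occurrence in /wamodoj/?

[aː]

/a/ meets the environment for rule 2 (before a voiced consonant) → [aː].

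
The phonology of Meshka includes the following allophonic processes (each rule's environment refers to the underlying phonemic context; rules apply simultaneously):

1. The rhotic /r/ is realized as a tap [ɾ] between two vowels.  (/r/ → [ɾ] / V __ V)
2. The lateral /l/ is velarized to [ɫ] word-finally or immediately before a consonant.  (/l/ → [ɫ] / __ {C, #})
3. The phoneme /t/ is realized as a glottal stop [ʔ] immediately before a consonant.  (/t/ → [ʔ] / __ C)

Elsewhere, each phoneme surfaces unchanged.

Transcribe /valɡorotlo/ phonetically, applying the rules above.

/v/ stays [v].
/a/ stays [a].
Rule 2 applies to /l/ (between /a/ and /ɡ/: word-finally or immediately before a consonant) → [ɫ].
/ɡ/ (between /l/ and /o/): no rule targets it → [ɡ].
/o/ (between /ɡ/ and /r/) is unaffected → [o].
/r/ — between /o/ and /o/, between two vowels — surfaces as [ɾ] (rule 1).
/o/ stays [o].
/t/ meets the environment for rule 3 (immediately before a consonant) → [ʔ].
/l/ (between /t/ and /o/) fails the environment for rule 2, so it stays [l].
/o/ stays [o].

[vaɫɡoɾoʔlo]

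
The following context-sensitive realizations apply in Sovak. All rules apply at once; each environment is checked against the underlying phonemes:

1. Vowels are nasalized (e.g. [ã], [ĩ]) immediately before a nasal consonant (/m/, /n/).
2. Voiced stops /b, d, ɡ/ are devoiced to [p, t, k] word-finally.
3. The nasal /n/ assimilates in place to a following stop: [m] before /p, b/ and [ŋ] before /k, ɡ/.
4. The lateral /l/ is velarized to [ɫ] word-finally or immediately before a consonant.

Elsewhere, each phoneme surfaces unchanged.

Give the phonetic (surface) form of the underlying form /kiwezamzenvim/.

[kiwezãmzẽnvĩm]

/k/ (word-initial): no rule targets it → [k].
/i/ (between /k/ and /w/) fails the environment for rule 1, so it stays [i].
/w/ (between /i/ and /e/): no rule targets it → [w].
/e/ (between /w/ and /z/): rule 1 targets it, but not before a nasal consonant → unchanged [e].
/z/ (between /e/ and /a/) is unaffected → [z].
/a/ (between /z/ and /m/): before a nasal consonant, so rule 1 applies → [ã].
/m/ stays [m].
/z/ (between /m/ and /e/) is unaffected → [z].
/e/ — between /z/ and /n/, before a nasal consonant — surfaces as [ẽ] (rule 1).
/n/ — between /e/ and /v/; rule 3 does not apply here → [n].
/v/ (between /n/ and /i/): no rule targets it → [v].
/i/ (between /v/ and /m/): before a nasal consonant, so rule 1 applies → [ĩ].
/m/ (word-final): no rule targets it → [m].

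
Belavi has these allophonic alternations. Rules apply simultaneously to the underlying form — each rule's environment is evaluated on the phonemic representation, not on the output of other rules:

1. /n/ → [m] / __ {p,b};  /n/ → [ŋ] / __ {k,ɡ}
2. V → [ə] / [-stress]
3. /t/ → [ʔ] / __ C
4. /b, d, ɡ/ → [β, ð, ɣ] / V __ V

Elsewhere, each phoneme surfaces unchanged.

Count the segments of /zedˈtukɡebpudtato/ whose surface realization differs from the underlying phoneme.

Segments that undergo a rule: /e/ → [ə] (rule 2); /e/ → [ə] (rule 2); /u/ → [ə] (rule 2); /a/ → [ə] (rule 2); /o/ → [ə] (rule 2).
All other segments surface unchanged.

5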